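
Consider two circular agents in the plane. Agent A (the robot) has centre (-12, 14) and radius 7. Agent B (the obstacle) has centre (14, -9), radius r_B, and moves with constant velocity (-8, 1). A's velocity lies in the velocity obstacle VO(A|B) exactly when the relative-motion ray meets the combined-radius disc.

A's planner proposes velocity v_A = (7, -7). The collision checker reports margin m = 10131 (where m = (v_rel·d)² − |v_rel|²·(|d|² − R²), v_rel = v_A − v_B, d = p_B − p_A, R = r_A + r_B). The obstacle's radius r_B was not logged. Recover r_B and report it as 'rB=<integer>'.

m = 10131
d = (26, -23);  v_rel = (15, -8),  |v_rel|² = 289
v_rel×d = (15)·(-23) − (-8)·(26) = -137
since m = R²·289 − (-137)²:  R² = (18769 + 10131) / 289 = 100
R = √100 = 10  ⇒  r_B = 10 − 7 = 3

rB=3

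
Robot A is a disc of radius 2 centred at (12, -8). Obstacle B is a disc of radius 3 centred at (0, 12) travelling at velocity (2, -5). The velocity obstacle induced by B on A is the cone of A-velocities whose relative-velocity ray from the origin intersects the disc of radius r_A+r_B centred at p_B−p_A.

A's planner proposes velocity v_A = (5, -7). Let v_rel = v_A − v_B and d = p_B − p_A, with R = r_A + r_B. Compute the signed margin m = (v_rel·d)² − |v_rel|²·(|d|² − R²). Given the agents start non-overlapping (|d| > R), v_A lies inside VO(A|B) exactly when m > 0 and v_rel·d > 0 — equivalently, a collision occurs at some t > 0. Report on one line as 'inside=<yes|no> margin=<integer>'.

d = (-12, 20),  |d|² = 544;  R = 2+3 = 5,  c = 544−5² = 519
v_rel = (3, -2),  |v_rel|² = 13;  v_rel·d = (3)·(-12) + (-2)·(20) = -76
13·t² + 152·t + 519 = 0  ⇒  m = (-76)² − 13·519 = -971
m = -971 < 0,  v_rel·d = -76 < 0  ⇒  outside

inside=no margin=-971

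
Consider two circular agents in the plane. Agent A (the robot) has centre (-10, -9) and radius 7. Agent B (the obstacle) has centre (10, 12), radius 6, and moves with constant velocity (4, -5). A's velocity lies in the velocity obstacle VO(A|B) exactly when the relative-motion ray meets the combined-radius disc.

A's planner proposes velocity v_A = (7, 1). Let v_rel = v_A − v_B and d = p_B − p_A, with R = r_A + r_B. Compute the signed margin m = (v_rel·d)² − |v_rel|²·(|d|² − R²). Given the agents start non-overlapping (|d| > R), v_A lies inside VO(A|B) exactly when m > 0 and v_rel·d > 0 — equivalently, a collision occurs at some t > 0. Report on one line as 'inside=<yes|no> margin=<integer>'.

d = (20, 21),  |d|² = 841;  R = 7+6 = 13,  c = 841−13² = 672
v_rel = (3, 6),  |v_rel|² = 45;  v_rel·d = (3)·(20) + (6)·(21) = 186
45·t² − 372·t + 672 = 0  ⇒  m = 186² − 45·672 = 4356
m = 4356 > 0,  v_rel·d = 186 > 0  ⇒  inside

inside=yes margin=4356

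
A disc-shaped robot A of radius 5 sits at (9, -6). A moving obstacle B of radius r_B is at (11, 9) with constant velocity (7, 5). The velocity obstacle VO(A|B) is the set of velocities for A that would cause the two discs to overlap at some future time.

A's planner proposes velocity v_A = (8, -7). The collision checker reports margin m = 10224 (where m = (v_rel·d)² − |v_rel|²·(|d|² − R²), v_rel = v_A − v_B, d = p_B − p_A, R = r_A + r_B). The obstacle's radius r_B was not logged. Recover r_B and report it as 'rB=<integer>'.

m = 10224
d = (2, 15);  v_rel = (1, -12),  |v_rel|² = 145
v_rel×d = (1)·(15) − (-12)·(2) = 39
since m = R²·145 − 39²:  R² = (1521 + 10224) / 145 = 81
R = √81 = 9  ⇒  r_B = 9 − 5 = 4

rB=4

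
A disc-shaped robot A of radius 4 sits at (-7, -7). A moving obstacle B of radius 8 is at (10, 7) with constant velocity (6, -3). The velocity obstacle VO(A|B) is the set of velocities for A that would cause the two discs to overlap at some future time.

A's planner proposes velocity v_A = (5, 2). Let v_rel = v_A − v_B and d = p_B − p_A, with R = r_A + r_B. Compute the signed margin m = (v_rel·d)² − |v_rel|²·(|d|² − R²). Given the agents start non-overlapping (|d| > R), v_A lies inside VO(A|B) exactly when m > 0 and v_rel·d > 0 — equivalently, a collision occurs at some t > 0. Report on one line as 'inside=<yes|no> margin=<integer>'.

d = (17, 14),  |d|² = 485;  R = 4+8 = 12,  c = 485−12² = 341
v_rel = (-1, 5),  |v_rel|² = 26;  v_rel·d = (-1)·(17) + (5)·(14) = 53
26·t² − 106·t + 341 = 0  ⇒  m = 53² − 26·341 = -6057
m = -6057 < 0,  v_rel·d = 53 > 0  ⇒  outside

inside=no margin=-6057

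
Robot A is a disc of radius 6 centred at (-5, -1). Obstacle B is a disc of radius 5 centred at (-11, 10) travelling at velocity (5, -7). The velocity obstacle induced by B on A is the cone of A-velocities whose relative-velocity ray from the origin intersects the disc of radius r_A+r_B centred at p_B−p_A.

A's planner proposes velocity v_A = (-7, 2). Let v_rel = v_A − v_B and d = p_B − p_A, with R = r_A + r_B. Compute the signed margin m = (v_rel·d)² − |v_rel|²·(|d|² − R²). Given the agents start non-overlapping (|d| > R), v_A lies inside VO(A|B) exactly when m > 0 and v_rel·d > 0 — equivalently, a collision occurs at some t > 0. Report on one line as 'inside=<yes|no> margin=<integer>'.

d = (-6, 11),  |d|² = 157;  R = 6+5 = 11,  c = 157−11² = 36
v_rel = (-12, 9),  |v_rel|² = 225;  v_rel·d = (-12)·(-6) + (9)·(11) = 171
225·t² − 342·t + 36 = 0  ⇒  m = 171² − 225·36 = 21141
m = 21141 > 0,  v_rel·d = 171 > 0  ⇒  inside

inside=yes margin=21141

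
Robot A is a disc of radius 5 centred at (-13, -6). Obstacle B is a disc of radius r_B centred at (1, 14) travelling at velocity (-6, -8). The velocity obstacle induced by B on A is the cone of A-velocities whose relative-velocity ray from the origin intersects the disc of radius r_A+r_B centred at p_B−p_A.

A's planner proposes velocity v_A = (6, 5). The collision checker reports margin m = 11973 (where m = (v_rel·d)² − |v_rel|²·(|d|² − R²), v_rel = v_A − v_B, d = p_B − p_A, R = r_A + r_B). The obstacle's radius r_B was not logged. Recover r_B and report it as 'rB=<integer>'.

m = 11973
d = (14, 20);  v_rel = (12, 13),  |v_rel|² = 313
v_rel×d = (12)·(20) − (13)·(14) = 58
since m = R²·313 − 58²:  R² = (3364 + 11973) / 313 = 49
R = √49 = 7  ⇒  r_B = 7 − 5 = 2

rB=2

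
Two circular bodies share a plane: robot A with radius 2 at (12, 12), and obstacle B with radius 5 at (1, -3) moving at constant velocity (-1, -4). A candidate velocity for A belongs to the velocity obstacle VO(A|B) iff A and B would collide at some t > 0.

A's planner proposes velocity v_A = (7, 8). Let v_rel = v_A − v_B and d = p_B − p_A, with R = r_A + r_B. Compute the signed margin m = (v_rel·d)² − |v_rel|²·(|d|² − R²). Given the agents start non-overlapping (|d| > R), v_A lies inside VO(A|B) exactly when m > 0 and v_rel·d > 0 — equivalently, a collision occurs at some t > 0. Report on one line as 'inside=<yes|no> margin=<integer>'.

d = (-11, -15),  |d|² = 346;  R = 2+5 = 7,  c = 346−7² = 297
v_rel = (8, 12),  |v_rel|² = 208;  v_rel·d = (8)·(-11) + (12)·(-15) = -268
208·t² + 536·t + 297 = 0  ⇒  m = (-268)² − 208·297 = 10048
m = 10048 > 0,  v_rel·d = -268 < 0  ⇒  outside

inside=no margin=10048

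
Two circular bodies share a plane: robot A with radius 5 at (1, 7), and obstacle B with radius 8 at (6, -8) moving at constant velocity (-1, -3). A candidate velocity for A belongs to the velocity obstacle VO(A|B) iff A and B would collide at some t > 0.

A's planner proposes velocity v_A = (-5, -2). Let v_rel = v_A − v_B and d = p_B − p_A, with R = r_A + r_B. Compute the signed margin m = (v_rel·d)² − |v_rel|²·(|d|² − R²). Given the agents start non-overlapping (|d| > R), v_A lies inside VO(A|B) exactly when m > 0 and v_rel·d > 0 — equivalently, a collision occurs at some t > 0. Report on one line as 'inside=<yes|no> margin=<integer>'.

d = (5, -15),  |d|² = 250;  R = 5+8 = 13,  c = 250−13² = 81
v_rel = (-4, 1),  |v_rel|² = 17;  v_rel·d = (-4)·(5) + (1)·(-15) = -35
17·t² + 70·t + 81 = 0  ⇒  m = (-35)² − 17·81 = -152
m = -152 < 0,  v_rel·d = -35 < 0  ⇒  outside

inside=no margin=-152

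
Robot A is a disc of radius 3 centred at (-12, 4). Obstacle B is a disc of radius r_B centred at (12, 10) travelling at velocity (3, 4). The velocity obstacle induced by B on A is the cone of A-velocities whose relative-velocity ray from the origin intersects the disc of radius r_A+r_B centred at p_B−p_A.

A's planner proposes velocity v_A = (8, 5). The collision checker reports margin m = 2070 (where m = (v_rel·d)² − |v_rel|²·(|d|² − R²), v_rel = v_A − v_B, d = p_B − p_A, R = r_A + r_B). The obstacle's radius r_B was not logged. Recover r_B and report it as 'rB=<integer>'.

m = 2070
d = (24, 6);  v_rel = (5, 1),  |v_rel|² = 26
v_rel×d = (5)·(6) − (1)·(24) = 6
since m = R²·26 − 6²:  R² = (36 + 2070) / 26 = 81
R = √81 = 9  ⇒  r_B = 9 − 3 = 6

rB=6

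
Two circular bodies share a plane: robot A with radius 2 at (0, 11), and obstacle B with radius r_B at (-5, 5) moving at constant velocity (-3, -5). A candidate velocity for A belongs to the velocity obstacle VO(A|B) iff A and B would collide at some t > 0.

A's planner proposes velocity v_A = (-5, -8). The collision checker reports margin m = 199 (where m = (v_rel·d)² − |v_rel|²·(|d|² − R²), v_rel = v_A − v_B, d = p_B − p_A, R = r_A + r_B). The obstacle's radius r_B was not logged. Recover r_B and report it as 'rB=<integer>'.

m = 199
d = (-5, -6);  v_rel = (-2, -3),  |v_rel|² = 13
v_rel×d = (-2)·(-6) − (-3)·(-5) = -3
since m = R²·13 − (-3)²:  R² = (9 + 199) / 13 = 16
R = √16 = 4  ⇒  r_B = 4 − 2 = 2

rB=2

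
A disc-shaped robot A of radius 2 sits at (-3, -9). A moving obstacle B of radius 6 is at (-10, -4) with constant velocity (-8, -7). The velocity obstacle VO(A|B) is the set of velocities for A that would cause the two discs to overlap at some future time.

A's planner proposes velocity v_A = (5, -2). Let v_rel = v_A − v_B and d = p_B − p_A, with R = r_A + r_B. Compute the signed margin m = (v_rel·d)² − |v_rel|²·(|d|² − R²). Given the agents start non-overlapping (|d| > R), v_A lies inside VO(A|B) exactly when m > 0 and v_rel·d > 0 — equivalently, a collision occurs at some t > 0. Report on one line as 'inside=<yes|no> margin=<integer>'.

d = (-7, 5),  |d|² = 74;  R = 2+6 = 8,  c = 74−8² = 10
v_rel = (13, 5),  |v_rel|² = 194;  v_rel·d = (13)·(-7) + (5)·(5) = -66
194·t² + 132·t + 10 = 0  ⇒  m = (-66)² − 194·10 = 2416
m = 2416 > 0,  v_rel·d = -66 < 0  ⇒  outside

inside=no margin=2416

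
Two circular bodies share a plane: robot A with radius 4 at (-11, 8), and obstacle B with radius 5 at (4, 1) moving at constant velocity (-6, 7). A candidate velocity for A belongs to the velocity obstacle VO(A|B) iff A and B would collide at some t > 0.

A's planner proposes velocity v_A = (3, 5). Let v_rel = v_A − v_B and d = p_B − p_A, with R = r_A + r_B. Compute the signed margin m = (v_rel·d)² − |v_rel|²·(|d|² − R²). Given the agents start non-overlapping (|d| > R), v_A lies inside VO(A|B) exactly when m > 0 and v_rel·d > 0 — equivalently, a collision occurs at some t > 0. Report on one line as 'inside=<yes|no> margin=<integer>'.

d = (15, -7),  |d|² = 274;  R = 4+5 = 9,  c = 274−9² = 193
v_rel = (9, -2),  |v_rel|² = 85;  v_rel·d = (9)·(15) + (-2)·(-7) = 149
85·t² − 298·t + 193 = 0  ⇒  m = 149² − 85·193 = 5796
m = 5796 > 0,  v_rel·d = 149 > 0  ⇒  inside

inside=yes margin=5796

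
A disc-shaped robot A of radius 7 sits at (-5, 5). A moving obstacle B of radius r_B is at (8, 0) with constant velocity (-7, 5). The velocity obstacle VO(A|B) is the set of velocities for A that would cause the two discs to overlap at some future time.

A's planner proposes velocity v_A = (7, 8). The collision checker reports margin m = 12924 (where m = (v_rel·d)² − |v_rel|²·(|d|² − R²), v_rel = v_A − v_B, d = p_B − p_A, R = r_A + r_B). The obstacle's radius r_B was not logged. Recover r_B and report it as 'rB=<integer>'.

m = 12924
d = (13, -5);  v_rel = (14, 3),  |v_rel|² = 205
v_rel×d = (14)·(-5) − (3)·(13) = -109
since m = R²·205 − (-109)²:  R² = (11881 + 12924) / 205 = 121
R = √121 = 11  ⇒  r_B = 11 − 7 = 4

rB=4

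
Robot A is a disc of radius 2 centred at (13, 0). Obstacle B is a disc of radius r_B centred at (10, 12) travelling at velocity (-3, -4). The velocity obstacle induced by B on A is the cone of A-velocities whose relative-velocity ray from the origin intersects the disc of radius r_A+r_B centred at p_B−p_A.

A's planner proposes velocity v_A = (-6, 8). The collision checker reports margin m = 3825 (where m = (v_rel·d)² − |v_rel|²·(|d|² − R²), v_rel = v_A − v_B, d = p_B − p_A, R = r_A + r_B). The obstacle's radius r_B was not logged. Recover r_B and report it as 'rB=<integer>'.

m = 3825
d = (-3, 12);  v_rel = (-3, 12),  |v_rel|² = 153
v_rel×d = (-3)·(12) − (12)·(-3) = 0
since m = R²·153 − 0²:  R² = (0 + 3825) / 153 = 25
R = √25 = 5  ⇒  r_B = 5 − 2 = 3

rB=3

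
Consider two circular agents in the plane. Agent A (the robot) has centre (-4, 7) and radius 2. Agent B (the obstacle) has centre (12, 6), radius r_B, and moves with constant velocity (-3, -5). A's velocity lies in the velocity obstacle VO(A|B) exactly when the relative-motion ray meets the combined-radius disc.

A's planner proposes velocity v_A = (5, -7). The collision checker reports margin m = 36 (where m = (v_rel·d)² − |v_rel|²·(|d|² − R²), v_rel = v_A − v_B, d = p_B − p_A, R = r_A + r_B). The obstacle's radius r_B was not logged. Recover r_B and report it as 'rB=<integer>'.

m = 36
d = (16, -1);  v_rel = (8, -2),  |v_rel|² = 68
v_rel×d = (8)·(-1) − (-2)·(16) = 24
since m = R²·68 − 24²:  R² = (576 + 36) / 68 = 9
R = √9 = 3  ⇒  r_B = 3 − 2 = 1

rB=1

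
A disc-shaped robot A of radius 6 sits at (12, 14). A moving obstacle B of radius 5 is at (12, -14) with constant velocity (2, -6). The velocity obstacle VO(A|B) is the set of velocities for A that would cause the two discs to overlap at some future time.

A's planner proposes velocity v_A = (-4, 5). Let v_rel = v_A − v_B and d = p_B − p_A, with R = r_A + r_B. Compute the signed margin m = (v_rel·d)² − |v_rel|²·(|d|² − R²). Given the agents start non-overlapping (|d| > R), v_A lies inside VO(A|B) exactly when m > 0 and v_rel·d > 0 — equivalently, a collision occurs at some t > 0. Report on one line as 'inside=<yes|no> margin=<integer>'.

d = (0, -28),  |d|² = 784;  R = 6+5 = 11,  c = 784−11² = 663
v_rel = (-6, 11),  |v_rel|² = 157;  v_rel·d = (-6)·(0) + (11)·(-28) = -308
157·t² + 616·t + 663 = 0  ⇒  m = (-308)² − 157·663 = -9227
m = -9227 < 0,  v_rel·d = -308 < 0  ⇒  outside

inside=no margin=-9227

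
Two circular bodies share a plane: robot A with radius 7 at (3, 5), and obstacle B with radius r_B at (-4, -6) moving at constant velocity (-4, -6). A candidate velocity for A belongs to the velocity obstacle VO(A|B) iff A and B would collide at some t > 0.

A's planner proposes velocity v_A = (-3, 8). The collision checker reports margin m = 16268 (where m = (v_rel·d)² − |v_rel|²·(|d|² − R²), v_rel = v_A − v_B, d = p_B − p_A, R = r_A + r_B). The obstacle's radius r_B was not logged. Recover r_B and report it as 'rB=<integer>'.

m = 16268
d = (-7, -11);  v_rel = (1, 14),  |v_rel|² = 197
v_rel×d = (1)·(-11) − (14)·(-7) = 87
since m = R²·197 − 87²:  R² = (7569 + 16268) / 197 = 121
R = √121 = 11  ⇒  r_B = 11 − 7 = 4

rB=4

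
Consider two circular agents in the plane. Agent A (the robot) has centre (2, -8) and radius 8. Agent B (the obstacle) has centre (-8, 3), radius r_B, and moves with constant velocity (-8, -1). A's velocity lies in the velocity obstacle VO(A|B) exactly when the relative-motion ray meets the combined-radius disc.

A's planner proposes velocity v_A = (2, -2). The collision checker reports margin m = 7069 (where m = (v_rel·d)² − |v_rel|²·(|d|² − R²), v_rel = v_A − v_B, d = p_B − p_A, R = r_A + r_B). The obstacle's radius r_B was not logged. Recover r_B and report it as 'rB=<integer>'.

m = 7069
d = (-10, 11);  v_rel = (10, -1),  |v_rel|² = 101
v_rel×d = (10)·(11) − (-1)·(-10) = 100
since m = R²·101 − 100²:  R² = (10000 + 7069) / 101 = 169
R = √169 = 13  ⇒  r_B = 13 − 8 = 5

rB=5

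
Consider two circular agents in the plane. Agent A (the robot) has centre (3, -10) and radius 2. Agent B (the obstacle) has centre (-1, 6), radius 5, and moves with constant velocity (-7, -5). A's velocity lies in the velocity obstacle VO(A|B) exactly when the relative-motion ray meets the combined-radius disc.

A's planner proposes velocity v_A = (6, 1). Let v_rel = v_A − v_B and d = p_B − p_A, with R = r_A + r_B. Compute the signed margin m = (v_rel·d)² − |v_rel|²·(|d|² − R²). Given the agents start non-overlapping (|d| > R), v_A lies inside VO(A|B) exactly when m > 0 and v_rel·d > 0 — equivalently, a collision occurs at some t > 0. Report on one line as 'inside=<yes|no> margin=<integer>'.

d = (-4, 16),  |d|² = 272;  R = 2+5 = 7,  c = 272−7² = 223
v_rel = (13, 6),  |v_rel|² = 205;  v_rel·d = (13)·(-4) + (6)·(16) = 44
205·t² − 88·t + 223 = 0  ⇒  m = 44² − 205·223 = -43779
m = -43779 < 0,  v_rel·d = 44 > 0  ⇒  outside

inside=no margin=-43779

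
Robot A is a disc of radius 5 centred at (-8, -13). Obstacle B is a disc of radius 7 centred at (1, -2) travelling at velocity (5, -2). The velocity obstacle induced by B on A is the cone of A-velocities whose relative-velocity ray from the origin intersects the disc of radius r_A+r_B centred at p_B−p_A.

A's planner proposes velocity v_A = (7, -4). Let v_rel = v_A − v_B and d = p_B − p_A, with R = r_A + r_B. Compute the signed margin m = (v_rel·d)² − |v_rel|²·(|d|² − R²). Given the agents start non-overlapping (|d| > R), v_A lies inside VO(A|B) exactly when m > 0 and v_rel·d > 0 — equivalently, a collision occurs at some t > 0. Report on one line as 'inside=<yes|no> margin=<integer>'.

d = (9, 11),  |d|² = 202;  R = 5+7 = 12,  c = 202−12² = 58
v_rel = (2, -2),  |v_rel|² = 8;  v_rel·d = (2)·(9) + (-2)·(11) = -4
8·t² + 8·t + 58 = 0  ⇒  m = (-4)² − 8·58 = -448
m = -448 < 0,  v_rel·d = -4 < 0  ⇒  outside

inside=no margin=-448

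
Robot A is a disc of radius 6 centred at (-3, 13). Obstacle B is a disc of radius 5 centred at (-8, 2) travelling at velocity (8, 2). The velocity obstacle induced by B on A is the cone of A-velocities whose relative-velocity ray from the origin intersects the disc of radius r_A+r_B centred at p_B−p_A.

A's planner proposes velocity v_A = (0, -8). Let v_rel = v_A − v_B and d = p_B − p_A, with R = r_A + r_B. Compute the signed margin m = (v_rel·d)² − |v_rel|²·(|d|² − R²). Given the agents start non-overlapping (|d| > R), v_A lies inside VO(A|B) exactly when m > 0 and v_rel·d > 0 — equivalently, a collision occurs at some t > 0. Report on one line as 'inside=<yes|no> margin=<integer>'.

d = (-5, -11),  |d|² = 146;  R = 6+5 = 11,  c = 146−11² = 25
v_rel = (-8, -10),  |v_rel|² = 164;  v_rel·d = (-8)·(-5) + (-10)·(-11) = 150
164·t² − 300·t + 25 = 0  ⇒  m = 150² − 164·25 = 18400
m = 18400 > 0,  v_rel·d = 150 > 0  ⇒  inside

inside=yes margin=18400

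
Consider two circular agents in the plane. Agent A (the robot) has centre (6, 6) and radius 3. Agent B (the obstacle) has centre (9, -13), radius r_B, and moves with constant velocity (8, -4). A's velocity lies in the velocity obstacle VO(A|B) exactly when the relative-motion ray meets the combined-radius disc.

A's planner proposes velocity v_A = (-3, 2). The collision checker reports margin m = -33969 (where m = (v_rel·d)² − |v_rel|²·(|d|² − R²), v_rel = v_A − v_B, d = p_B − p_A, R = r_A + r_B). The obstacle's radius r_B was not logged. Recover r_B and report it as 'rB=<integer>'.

m = -33969
d = (3, -19);  v_rel = (-11, 6),  |v_rel|² = 157
v_rel×d = (-11)·(-19) − (6)·(3) = 191
since m = R²·157 − 191²:  R² = (36481 + -33969) / 157 = 16
R = √16 = 4  ⇒  r_B = 4 − 3 = 1

rB=1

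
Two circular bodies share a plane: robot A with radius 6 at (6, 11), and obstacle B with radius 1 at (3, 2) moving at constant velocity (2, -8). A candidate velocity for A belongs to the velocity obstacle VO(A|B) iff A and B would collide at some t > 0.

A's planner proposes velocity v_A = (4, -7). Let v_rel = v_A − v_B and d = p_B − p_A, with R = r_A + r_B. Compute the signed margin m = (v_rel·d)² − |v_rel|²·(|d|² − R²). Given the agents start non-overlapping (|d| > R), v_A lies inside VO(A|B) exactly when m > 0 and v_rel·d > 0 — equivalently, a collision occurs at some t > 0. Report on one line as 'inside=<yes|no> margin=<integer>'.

d = (-3, -9),  |d|² = 90;  R = 6+1 = 7,  c = 90−7² = 41
v_rel = (2, 1),  |v_rel|² = 5;  v_rel·d = (2)·(-3) + (1)·(-9) = -15
5·t² + 30·t + 41 = 0  ⇒  m = (-15)² − 5·41 = 20
m = 20 > 0,  v_rel·d = -15 < 0  ⇒  outside

inside=no margin=20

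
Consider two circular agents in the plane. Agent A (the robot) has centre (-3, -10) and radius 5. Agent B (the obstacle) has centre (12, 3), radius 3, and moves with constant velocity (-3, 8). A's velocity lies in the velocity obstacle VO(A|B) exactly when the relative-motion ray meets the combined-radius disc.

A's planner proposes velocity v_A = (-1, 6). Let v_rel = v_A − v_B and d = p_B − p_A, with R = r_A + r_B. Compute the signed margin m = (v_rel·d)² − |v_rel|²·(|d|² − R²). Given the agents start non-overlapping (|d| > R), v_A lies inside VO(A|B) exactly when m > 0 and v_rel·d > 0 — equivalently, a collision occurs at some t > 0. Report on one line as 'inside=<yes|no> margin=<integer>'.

d = (15, 13),  |d|² = 394;  R = 5+3 = 8,  c = 394−8² = 330
v_rel = (2, -2),  |v_rel|² = 8;  v_rel·d = (2)·(15) + (-2)·(13) = 4
8·t² − 8·t + 330 = 0  ⇒  m = 4² − 8·330 = -2624
m = -2624 < 0,  v_rel·d = 4 > 0  ⇒  outside

inside=no margin=-2624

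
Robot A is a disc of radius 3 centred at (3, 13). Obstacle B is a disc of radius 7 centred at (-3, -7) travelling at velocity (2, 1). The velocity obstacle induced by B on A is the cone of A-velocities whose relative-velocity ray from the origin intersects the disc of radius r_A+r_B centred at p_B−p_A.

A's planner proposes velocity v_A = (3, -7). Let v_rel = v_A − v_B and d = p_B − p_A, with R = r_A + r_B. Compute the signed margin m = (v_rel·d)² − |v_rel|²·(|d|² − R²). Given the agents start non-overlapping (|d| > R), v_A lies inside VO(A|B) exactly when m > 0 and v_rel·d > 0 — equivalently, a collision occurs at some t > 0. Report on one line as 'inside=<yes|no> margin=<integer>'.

d = (-6, -20),  |d|² = 436;  R = 3+7 = 10,  c = 436−10² = 336
v_rel = (1, -8),  |v_rel|² = 65;  v_rel·d = (1)·(-6) + (-8)·(-20) = 154
65·t² − 308·t + 336 = 0  ⇒  m = 154² − 65·336 = 1876
m = 1876 > 0,  v_rel·d = 154 > 0  ⇒  inside

inside=yes margin=1876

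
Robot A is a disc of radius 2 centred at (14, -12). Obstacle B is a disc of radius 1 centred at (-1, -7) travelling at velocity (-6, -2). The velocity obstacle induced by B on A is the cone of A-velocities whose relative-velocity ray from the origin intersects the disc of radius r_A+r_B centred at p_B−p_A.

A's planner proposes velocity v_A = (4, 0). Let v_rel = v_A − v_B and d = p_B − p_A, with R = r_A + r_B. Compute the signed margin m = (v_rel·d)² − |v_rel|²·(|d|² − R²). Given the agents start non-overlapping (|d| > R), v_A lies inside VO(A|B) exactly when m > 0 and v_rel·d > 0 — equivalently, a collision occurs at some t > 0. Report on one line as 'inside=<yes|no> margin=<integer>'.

d = (-15, 5),  |d|² = 250;  R = 2+1 = 3,  c = 250−3² = 241
v_rel = (10, 2),  |v_rel|² = 104;  v_rel·d = (10)·(-15) + (2)·(5) = -140
104·t² + 280·t + 241 = 0  ⇒  m = (-140)² − 104·241 = -5464
m = -5464 < 0,  v_rel·d = -140 < 0  ⇒  outside

inside=no margin=-5464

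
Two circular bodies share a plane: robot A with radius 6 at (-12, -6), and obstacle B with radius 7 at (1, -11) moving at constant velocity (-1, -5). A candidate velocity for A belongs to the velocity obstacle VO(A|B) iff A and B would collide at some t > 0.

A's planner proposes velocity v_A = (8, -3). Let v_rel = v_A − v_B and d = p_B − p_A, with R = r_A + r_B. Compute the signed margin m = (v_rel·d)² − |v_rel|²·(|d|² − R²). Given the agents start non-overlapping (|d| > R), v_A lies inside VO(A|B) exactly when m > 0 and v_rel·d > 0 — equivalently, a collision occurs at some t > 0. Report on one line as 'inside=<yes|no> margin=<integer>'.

d = (13, -5),  |d|² = 194;  R = 6+7 = 13,  c = 194−13² = 25
v_rel = (9, 2),  |v_rel|² = 85;  v_rel·d = (9)·(13) + (2)·(-5) = 107
85·t² − 214·t + 25 = 0  ⇒  m = 107² − 85·25 = 9324
m = 9324 > 0,  v_rel·d = 107 > 0  ⇒  inside

inside=yes margin=9324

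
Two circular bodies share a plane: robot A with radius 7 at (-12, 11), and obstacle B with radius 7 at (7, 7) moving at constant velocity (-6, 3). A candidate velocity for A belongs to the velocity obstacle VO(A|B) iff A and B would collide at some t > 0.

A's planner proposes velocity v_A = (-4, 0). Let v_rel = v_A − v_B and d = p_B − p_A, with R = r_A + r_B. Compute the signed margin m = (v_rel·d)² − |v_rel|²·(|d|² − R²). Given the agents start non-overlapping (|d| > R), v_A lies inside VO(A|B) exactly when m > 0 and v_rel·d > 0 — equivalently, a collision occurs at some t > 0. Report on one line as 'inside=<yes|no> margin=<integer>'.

d = (19, -4),  |d|² = 377;  R = 7+7 = 14,  c = 377−14² = 181
v_rel = (2, -3),  |v_rel|² = 13;  v_rel·d = (2)·(19) + (-3)·(-4) = 50
13·t² − 100·t + 181 = 0  ⇒  m = 50² − 13·181 = 147
m = 147 > 0,  v_rel·d = 50 > 0  ⇒  inside

inside=yes margin=147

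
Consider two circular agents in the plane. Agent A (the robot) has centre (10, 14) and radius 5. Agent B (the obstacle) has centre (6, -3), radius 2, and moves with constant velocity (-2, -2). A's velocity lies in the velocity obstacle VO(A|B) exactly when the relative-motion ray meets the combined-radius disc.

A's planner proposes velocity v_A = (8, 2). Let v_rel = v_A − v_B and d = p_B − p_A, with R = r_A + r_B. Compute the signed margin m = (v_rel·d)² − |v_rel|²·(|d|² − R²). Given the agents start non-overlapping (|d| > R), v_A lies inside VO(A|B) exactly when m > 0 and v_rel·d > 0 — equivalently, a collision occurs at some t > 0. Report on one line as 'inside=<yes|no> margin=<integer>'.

d = (-4, -17),  |d|² = 305;  R = 5+2 = 7,  c = 305−7² = 256
v_rel = (10, 4),  |v_rel|² = 116;  v_rel·d = (10)·(-4) + (4)·(-17) = -108
116·t² + 216·t + 256 = 0  ⇒  m = (-108)² − 116·256 = -18032
m = -18032 < 0,  v_rel·d = -108 < 0  ⇒  outside

inside=no margin=-18032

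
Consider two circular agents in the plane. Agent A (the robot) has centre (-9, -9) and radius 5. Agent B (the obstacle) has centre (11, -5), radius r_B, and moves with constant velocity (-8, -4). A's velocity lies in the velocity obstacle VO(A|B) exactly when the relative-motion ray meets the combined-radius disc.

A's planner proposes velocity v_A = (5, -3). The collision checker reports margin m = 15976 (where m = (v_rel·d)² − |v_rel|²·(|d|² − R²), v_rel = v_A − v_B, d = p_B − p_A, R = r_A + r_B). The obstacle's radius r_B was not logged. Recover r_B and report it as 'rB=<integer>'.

m = 15976
d = (20, 4);  v_rel = (13, 1),  |v_rel|² = 170
v_rel×d = (13)·(4) − (1)·(20) = 32
since m = R²·170 − 32²:  R² = (1024 + 15976) / 170 = 100
R = √100 = 10  ⇒  r_B = 10 − 5 = 5

rB=5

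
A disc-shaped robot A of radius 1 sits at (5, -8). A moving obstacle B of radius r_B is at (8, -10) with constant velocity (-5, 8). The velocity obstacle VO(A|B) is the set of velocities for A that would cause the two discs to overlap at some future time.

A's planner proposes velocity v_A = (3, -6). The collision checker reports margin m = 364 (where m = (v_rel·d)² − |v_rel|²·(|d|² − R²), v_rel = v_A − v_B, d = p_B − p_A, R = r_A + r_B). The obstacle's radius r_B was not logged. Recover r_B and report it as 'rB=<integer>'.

m = 364
d = (3, -2);  v_rel = (8, -14),  |v_rel|² = 260
v_rel×d = (8)·(-2) − (-14)·(3) = 26
since m = R²·260 − 26²:  R² = (676 + 364) / 260 = 4
R = √4 = 2  ⇒  r_B = 2 − 1 = 1

rB=1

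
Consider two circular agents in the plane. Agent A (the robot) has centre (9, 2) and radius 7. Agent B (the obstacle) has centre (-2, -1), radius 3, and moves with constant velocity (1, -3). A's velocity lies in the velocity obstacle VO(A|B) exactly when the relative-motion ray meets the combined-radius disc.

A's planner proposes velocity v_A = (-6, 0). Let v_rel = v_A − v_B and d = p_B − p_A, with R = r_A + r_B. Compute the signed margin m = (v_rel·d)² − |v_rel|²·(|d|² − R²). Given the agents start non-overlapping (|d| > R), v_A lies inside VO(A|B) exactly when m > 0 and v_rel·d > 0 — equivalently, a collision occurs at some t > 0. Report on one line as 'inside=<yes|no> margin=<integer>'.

d = (-11, -3),  |d|² = 130;  R = 7+3 = 10,  c = 130−10² = 30
v_rel = (-7, 3),  |v_rel|² = 58;  v_rel·d = (-7)·(-11) + (3)·(-3) = 68
58·t² − 136·t + 30 = 0  ⇒  m = 68² − 58·30 = 2884
m = 2884 > 0,  v_rel·d = 68 > 0  ⇒  inside

inside=yes margin=2884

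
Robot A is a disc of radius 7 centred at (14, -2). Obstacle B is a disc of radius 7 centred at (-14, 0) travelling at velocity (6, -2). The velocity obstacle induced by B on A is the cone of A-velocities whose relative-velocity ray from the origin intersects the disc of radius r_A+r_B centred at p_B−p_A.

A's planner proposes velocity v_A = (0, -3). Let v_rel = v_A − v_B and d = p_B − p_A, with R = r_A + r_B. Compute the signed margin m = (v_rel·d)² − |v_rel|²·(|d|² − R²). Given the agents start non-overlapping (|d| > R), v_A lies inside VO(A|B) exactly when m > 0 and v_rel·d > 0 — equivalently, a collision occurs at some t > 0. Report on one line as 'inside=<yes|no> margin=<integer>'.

d = (-28, 2),  |d|² = 788;  R = 7+7 = 14,  c = 788−14² = 592
v_rel = (-6, -1),  |v_rel|² = 37;  v_rel·d = (-6)·(-28) + (-1)·(2) = 166
37·t² − 332·t + 592 = 0  ⇒  m = 166² − 37·592 = 5652
m = 5652 > 0,  v_rel·d = 166 > 0  ⇒  inside

inside=yes margin=5652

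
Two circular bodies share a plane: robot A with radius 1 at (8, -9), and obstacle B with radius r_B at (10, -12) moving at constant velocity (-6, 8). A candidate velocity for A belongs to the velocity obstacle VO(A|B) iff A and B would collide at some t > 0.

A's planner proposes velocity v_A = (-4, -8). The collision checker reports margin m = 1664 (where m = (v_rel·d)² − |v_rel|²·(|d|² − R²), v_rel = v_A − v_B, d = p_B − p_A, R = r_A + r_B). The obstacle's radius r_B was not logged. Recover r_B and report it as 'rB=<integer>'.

m = 1664
d = (2, -3);  v_rel = (2, -16),  |v_rel|² = 260
v_rel×d = (2)·(-3) − (-16)·(2) = 26
since m = R²·260 − 26²:  R² = (676 + 1664) / 260 = 9
R = √9 = 3  ⇒  r_B = 3 − 1 = 2

rB=2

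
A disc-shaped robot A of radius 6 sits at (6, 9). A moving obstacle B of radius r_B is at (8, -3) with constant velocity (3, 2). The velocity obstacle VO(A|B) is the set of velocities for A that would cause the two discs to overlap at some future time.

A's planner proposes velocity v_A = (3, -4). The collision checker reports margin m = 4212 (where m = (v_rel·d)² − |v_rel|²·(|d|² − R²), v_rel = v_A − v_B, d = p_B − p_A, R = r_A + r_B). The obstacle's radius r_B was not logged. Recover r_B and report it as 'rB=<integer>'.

m = 4212
d = (2, -12);  v_rel = (0, -6),  |v_rel|² = 36
v_rel×d = (0)·(-12) − (-6)·(2) = 12
since m = R²·36 − 12²:  R² = (144 + 4212) / 36 = 121
R = √121 = 11  ⇒  r_B = 11 − 6 = 5

rB=5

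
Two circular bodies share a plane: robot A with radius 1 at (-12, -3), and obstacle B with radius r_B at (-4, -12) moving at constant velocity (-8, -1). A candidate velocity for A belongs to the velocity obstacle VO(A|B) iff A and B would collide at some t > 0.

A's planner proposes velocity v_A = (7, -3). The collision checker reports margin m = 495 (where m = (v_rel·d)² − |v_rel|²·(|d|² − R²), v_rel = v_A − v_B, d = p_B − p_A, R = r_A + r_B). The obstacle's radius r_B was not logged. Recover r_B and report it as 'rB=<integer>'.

m = 495
d = (8, -9);  v_rel = (15, -2),  |v_rel|² = 229
v_rel×d = (15)·(-9) − (-2)·(8) = -119
since m = R²·229 − (-119)²:  R² = (14161 + 495) / 229 = 64
R = √64 = 8  ⇒  r_B = 8 − 1 = 7

rB=7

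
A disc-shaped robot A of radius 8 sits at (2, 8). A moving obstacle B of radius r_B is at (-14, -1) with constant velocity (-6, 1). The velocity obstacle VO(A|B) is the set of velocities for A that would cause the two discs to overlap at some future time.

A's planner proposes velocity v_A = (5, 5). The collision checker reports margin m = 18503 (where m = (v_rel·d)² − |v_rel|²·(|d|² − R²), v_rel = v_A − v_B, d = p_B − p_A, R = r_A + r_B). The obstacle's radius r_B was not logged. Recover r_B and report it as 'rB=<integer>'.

m = 18503
d = (-16, -9);  v_rel = (11, 4),  |v_rel|² = 137
v_rel×d = (11)·(-9) − (4)·(-16) = -35
since m = R²·137 − (-35)²:  R² = (1225 + 18503) / 137 = 144
R = √144 = 12  ⇒  r_B = 12 − 8 = 4

rB=4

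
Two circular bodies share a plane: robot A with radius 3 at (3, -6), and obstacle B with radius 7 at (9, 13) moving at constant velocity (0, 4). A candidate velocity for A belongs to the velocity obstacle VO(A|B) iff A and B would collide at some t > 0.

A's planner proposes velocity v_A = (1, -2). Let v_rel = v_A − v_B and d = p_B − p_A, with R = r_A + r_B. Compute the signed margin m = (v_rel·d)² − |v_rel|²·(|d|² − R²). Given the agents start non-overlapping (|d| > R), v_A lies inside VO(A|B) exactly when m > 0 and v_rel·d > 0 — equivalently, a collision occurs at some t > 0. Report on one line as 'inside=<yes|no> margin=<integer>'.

d = (6, 19),  |d|² = 397;  R = 3+7 = 10,  c = 397−10² = 297
v_rel = (1, -6),  |v_rel|² = 37;  v_rel·d = (1)·(6) + (-6)·(19) = -108
37·t² + 216·t + 297 = 0  ⇒  m = (-108)² − 37·297 = 675
m = 675 > 0,  v_rel·d = -108 < 0  ⇒  outside

inside=no margin=675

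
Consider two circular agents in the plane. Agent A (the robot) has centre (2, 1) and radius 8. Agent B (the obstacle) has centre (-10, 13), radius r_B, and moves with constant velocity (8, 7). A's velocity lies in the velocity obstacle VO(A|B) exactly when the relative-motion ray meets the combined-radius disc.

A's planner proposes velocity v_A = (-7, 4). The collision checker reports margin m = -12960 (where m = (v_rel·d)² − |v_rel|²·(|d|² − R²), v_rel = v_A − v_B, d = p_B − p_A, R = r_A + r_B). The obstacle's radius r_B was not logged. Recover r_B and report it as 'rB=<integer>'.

m = -12960
d = (-12, 12);  v_rel = (-15, -3),  |v_rel|² = 234
v_rel×d = (-15)·(12) − (-3)·(-12) = -216
since m = R²·234 − (-216)²:  R² = (46656 + -12960) / 234 = 144
R = √144 = 12  ⇒  r_B = 12 − 8 = 4

rB=4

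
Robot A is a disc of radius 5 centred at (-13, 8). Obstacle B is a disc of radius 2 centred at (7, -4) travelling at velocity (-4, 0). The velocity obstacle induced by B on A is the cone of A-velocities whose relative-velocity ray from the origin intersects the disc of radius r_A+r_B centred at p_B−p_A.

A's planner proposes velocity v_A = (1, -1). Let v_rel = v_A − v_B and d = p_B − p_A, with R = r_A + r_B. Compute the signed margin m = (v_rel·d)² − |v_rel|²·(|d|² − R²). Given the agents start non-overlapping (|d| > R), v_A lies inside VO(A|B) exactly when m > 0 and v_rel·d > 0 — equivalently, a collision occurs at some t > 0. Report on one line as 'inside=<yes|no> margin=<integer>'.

d = (20, -12),  |d|² = 544;  R = 5+2 = 7,  c = 544−7² = 495
v_rel = (5, -1),  |v_rel|² = 26;  v_rel·d = (5)·(20) + (-1)·(-12) = 112
26·t² − 224·t + 495 = 0  ⇒  m = 112² − 26·495 = -326
m = -326 < 0,  v_rel·d = 112 > 0  ⇒  outside

inside=no margin=-326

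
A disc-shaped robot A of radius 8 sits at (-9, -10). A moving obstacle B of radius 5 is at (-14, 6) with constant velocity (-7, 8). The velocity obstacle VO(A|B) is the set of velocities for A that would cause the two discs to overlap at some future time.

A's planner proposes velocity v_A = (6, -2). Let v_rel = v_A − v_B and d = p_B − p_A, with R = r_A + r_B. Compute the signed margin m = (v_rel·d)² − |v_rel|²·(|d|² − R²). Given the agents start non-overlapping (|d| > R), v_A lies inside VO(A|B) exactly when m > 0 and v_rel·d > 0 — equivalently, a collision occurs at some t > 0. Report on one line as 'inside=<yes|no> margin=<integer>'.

d = (-5, 16),  |d|² = 281;  R = 8+5 = 13,  c = 281−13² = 112
v_rel = (13, -10),  |v_rel|² = 269;  v_rel·d = (13)·(-5) + (-10)·(16) = -225
269·t² + 450·t + 112 = 0  ⇒  m = (-225)² − 269·112 = 20497
m = 20497 > 0,  v_rel·d = -225 < 0  ⇒  outside

inside=no margin=20497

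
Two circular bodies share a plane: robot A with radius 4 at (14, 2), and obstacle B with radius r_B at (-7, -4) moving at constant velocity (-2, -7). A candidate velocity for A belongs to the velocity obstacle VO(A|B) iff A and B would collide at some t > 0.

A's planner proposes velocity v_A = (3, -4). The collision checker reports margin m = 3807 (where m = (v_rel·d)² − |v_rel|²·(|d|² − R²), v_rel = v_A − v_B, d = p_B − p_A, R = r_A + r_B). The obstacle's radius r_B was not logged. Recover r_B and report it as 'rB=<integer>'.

m = 3807
d = (-21, -6);  v_rel = (5, 3),  |v_rel|² = 34
v_rel×d = (5)·(-6) − (3)·(-21) = 33
since m = R²·34 − 33²:  R² = (1089 + 3807) / 34 = 144
R = √144 = 12  ⇒  r_B = 12 − 4 = 8

rB=8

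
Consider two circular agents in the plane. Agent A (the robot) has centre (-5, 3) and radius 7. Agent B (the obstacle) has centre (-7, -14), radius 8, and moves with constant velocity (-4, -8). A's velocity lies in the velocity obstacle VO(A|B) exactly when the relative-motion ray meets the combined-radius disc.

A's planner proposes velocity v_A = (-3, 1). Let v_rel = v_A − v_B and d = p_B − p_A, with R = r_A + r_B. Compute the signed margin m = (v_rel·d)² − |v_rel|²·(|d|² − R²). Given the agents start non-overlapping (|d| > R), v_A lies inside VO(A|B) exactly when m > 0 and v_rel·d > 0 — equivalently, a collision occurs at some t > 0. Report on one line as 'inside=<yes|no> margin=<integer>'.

d = (-2, -17),  |d|² = 293;  R = 7+8 = 15,  c = 293−15² = 68
v_rel = (1, 9),  |v_rel|² = 82;  v_rel·d = (1)·(-2) + (9)·(-17) = -155
82·t² + 310·t + 68 = 0  ⇒  m = (-155)² − 82·68 = 18449
m = 18449 > 0,  v_rel·d = -155 < 0  ⇒  outside

inside=no margin=18449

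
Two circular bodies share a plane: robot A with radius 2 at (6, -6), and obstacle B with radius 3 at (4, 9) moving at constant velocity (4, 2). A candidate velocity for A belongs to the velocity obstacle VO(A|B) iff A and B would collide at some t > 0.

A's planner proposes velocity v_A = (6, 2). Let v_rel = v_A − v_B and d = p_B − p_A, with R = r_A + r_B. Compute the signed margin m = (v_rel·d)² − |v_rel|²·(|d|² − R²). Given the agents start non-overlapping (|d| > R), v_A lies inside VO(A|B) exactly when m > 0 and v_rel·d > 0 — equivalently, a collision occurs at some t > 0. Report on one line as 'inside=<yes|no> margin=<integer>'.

d = (-2, 15),  |d|² = 229;  R = 2+3 = 5,  c = 229−5² = 204
v_rel = (2, 0),  |v_rel|² = 4;  v_rel·d = (2)·(-2) + (0)·(15) = -4
4·t² + 8·t + 204 = 0  ⇒  m = (-4)² − 4·204 = -800
m = -800 < 0,  v_rel·d = -4 < 0  ⇒  outside

inside=no margin=-800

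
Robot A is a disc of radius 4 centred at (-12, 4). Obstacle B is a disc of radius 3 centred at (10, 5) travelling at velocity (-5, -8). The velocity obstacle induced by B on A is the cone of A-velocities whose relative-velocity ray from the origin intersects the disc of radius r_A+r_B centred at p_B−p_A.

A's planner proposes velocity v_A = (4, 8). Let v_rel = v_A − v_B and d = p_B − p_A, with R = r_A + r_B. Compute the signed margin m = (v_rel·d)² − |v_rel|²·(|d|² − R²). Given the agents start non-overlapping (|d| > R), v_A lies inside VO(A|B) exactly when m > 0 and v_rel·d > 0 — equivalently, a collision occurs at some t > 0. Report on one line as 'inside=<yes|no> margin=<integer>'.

d = (22, 1),  |d|² = 485;  R = 4+3 = 7,  c = 485−7² = 436
v_rel = (9, 16),  |v_rel|² = 337;  v_rel·d = (9)·(22) + (16)·(1) = 214
337·t² − 428·t + 436 = 0  ⇒  m = 214² − 337·436 = -101136
m = -101136 < 0,  v_rel·d = 214 > 0  ⇒  outside

inside=no margin=-101136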